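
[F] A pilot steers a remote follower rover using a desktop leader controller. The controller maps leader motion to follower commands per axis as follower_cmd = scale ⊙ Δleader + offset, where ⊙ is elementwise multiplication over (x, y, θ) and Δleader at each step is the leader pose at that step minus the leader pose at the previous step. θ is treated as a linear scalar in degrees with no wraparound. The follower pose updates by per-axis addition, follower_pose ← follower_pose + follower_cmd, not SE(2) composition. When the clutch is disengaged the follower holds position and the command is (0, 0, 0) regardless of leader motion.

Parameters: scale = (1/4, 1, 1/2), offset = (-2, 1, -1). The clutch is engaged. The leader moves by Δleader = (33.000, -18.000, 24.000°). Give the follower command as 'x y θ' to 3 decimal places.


axis x: 1/4·33.000 + -2 = 6.250
axis y: 1·-18.000 + 1 = -17.000
axis θ: 1/2·24.000 + -1 = 11.000

6.250 -17.000 11.000


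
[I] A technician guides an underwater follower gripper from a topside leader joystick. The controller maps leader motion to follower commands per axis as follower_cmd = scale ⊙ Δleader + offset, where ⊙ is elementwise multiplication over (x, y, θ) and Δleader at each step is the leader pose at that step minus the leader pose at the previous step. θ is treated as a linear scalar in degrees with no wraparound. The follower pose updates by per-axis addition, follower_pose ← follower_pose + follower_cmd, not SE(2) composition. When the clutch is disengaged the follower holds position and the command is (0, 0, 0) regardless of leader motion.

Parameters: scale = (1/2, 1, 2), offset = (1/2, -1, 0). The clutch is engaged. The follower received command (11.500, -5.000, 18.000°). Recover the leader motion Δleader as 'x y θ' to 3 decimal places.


22.000 -4.000 9.000

axis x: (11.500 − 1/2) / (1/2) = 22.000
axis y: (-5.000 − -1) / (1) = -4.000
axis θ: (18.000 − 0) / (2) = 9.000


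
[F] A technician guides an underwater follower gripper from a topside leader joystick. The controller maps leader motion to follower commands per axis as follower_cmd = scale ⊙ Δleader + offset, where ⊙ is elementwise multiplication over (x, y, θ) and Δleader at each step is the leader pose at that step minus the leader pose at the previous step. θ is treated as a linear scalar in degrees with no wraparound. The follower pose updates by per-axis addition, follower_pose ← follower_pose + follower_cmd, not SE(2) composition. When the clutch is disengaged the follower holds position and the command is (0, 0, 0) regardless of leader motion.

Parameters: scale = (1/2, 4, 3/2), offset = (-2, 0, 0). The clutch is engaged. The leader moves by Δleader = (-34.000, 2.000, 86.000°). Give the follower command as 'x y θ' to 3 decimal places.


axis x: 1/2·-34.000 + -2 = -19.000
axis y: 4·2.000 + 0 = 8.000
axis θ: 3/2·86.000 + 0 = 129.000

-19.000 8.000 129.000


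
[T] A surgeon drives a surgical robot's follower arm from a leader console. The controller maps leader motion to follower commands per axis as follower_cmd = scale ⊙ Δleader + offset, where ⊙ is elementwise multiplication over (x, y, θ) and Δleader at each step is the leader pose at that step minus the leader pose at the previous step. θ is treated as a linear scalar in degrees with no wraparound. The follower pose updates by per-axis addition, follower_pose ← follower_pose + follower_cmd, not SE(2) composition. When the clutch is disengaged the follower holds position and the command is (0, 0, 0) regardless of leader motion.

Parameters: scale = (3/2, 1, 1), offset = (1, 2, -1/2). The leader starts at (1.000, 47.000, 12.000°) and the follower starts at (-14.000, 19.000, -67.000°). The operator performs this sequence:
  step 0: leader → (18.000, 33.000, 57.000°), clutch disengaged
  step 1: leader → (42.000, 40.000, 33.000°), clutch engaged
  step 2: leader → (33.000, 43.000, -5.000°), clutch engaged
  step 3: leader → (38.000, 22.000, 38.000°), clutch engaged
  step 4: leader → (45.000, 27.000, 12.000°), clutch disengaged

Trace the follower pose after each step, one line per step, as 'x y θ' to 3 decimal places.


-14.000 19.000 -67.000
23.000 28.000 -91.500
10.500 33.000 -130.000
19.000 14.000 -87.500
19.000 14.000 -87.500

step 0: Δleader=(17.000, -14.000, 45.000°), disengaged; cmd=(0,0,0) → follower holds at (-14.000, 19.000, -67.000°)
step 1: Δleader=(24.000, 7.000, -24.000°), engaged; cmd=(37.000, 9.000, -24.500°) → follower=(23.000, 28.000, -91.500°)
step 2: Δleader=(-9.000, 3.000, -38.000°), engaged; cmd=(-12.500, 5.000, -38.500°) → follower=(10.500, 33.000, -130.000°)
step 3: Δleader=(5.000, -21.000, 43.000°), engaged; cmd=(8.500, -19.000, 42.500°) → follower=(19.000, 14.000, -87.500°)
step 4: Δleader=(7.000, 5.000, -26.000°), disengaged; cmd=(0,0,0) → follower holds at (19.000, 14.000, -87.500°)


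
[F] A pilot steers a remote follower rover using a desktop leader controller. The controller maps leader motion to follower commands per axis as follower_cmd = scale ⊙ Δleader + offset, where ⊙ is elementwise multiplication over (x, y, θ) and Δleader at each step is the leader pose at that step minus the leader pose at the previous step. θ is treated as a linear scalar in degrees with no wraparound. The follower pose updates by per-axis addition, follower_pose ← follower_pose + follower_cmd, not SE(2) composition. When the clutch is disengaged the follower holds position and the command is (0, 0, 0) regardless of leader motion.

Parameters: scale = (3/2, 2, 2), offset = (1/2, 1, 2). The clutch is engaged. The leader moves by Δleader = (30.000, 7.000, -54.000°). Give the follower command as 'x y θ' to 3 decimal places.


axis x: 3/2·30.000 + 1/2 = 45.500
axis y: 2·7.000 + 1 = 15.000
axis θ: 2·-54.000 + 2 = -106.000

45.500 15.000 -106.000


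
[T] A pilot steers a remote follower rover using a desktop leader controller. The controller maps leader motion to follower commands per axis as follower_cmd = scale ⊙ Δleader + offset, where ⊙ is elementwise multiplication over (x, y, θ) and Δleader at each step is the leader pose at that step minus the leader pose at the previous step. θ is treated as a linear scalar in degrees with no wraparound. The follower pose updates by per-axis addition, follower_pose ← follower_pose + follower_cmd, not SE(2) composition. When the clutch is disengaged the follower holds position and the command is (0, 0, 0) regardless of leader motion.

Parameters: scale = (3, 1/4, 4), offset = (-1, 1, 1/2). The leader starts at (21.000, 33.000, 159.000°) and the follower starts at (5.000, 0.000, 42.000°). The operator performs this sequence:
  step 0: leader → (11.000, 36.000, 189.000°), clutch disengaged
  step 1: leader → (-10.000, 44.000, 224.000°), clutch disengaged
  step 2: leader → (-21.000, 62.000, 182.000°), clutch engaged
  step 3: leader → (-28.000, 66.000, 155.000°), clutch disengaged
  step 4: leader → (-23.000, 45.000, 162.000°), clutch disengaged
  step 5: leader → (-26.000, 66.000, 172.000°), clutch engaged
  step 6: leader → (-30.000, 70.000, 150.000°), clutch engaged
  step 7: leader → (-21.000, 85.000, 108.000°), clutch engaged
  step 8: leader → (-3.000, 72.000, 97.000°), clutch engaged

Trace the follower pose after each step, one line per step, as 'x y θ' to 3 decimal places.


5.000 0.000 42.000
5.000 0.000 42.000
-29.000 5.500 -125.500
-29.000 5.500 -125.500
-29.000 5.500 -125.500
-39.000 11.750 -85.000
-52.000 13.750 -172.500
-26.000 18.500 -340.000
27.000 16.250 -383.500

step 0: Δleader=(-10.000, 3.000, 30.000°), disengaged; cmd=(0,0,0) → follower holds at (5.000, 0.000, 42.000°)
step 1: Δleader=(-21.000, 8.000, 35.000°), disengaged; cmd=(0,0,0) → follower holds at (5.000, 0.000, 42.000°)
step 2: Δleader=(-11.000, 18.000, -42.000°), engaged; cmd=(-34.000, 5.500, -167.500°) → follower=(-29.000, 5.500, -125.500°)
step 3: Δleader=(-7.000, 4.000, -27.000°), disengaged; cmd=(0,0,0) → follower holds at (-29.000, 5.500, -125.500°)
step 4: Δleader=(5.000, -21.000, 7.000°), disengaged; cmd=(0,0,0) → follower holds at (-29.000, 5.500, -125.500°)
step 5: Δleader=(-3.000, 21.000, 10.000°), engaged; cmd=(-10.000, 6.250, 40.500°) → follower=(-39.000, 11.750, -85.000°)
step 6: Δleader=(-4.000, 4.000, -22.000°), engaged; cmd=(-13.000, 2.000, -87.500°) → follower=(-52.000, 13.750, -172.500°)
step 7: Δleader=(9.000, 15.000, -42.000°), engaged; cmd=(26.000, 4.750, -167.500°) → follower=(-26.000, 18.500, -340.000°)
step 8: Δleader=(18.000, -13.000, -11.000°), engaged; cmd=(53.000, -2.250, -43.500°) → follower=(27.000, 16.250, -383.500°)


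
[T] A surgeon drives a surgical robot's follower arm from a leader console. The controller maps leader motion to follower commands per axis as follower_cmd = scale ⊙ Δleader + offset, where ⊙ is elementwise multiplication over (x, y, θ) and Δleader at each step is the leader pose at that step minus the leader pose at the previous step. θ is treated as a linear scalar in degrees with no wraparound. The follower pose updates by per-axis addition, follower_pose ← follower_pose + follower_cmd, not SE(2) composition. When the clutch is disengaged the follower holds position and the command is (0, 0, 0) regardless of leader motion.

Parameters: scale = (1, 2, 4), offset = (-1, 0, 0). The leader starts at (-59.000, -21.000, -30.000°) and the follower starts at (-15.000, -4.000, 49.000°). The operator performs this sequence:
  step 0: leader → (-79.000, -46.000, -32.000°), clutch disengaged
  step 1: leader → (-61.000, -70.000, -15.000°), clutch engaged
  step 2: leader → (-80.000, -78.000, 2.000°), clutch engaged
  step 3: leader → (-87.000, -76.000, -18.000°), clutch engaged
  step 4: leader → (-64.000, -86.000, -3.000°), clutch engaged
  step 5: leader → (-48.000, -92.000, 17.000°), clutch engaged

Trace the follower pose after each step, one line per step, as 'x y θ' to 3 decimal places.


step 0: Δleader=(-20.000, -25.000, -2.000°), disengaged; cmd=(0,0,0) → follower holds at (-15.000, -4.000, 49.000°)
step 1: Δleader=(18.000, -24.000, 17.000°), engaged; cmd=(17.000, -48.000, 68.000°) → follower=(2.000, -52.000, 117.000°)
step 2: Δleader=(-19.000, -8.000, 17.000°), engaged; cmd=(-20.000, -16.000, 68.000°) → follower=(-18.000, -68.000, 185.000°)
step 3: Δleader=(-7.000, 2.000, -20.000°), engaged; cmd=(-8.000, 4.000, -80.000°) → follower=(-26.000, -64.000, 105.000°)
step 4: Δleader=(23.000, -10.000, 15.000°), engaged; cmd=(22.000, -20.000, 60.000°) → follower=(-4.000, -84.000, 165.000°)
step 5: Δleader=(16.000, -6.000, 20.000°), engaged; cmd=(15.000, -12.000, 80.000°) → follower=(11.000, -96.000, 245.000°)

-15.000 -4.000 49.000
2.000 -52.000 117.000
-18.000 -68.000 185.000
-26.000 -64.000 105.000
-4.000 -84.000 165.000
11.000 -96.000 245.000


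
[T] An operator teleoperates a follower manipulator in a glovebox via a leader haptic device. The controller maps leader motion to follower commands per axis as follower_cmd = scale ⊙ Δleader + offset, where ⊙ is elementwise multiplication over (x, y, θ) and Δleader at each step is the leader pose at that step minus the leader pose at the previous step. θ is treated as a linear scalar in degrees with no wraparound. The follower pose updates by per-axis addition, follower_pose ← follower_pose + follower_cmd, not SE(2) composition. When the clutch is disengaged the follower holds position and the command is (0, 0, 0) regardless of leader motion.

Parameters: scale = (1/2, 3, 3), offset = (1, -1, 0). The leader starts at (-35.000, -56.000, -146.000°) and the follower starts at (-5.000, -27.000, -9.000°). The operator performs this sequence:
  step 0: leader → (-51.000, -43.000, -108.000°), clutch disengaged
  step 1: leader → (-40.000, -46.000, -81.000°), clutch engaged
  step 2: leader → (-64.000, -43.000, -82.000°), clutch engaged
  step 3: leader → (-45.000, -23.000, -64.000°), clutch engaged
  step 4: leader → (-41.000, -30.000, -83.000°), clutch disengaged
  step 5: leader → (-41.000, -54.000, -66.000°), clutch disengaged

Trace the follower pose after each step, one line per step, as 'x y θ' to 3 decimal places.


step 0: Δleader=(-16.000, 13.000, 38.000°), disengaged; cmd=(0,0,0) → follower holds at (-5.000, -27.000, -9.000°)
step 1: Δleader=(11.000, -3.000, 27.000°), engaged; cmd=(6.500, -10.000, 81.000°) → follower=(1.500, -37.000, 72.000°)
step 2: Δleader=(-24.000, 3.000, -1.000°), engaged; cmd=(-11.000, 8.000, -3.000°) → follower=(-9.500, -29.000, 69.000°)
step 3: Δleader=(19.000, 20.000, 18.000°), engaged; cmd=(10.500, 59.000, 54.000°) → follower=(1.000, 30.000, 123.000°)
step 4: Δleader=(4.000, -7.000, -19.000°), disengaged; cmd=(0,0,0) → follower holds at (1.000, 30.000, 123.000°)
step 5: Δleader=(0.000, -24.000, 17.000°), disengaged; cmd=(0,0,0) → follower holds at (1.000, 30.000, 123.000°)

-5.000 -27.000 -9.000
1.500 -37.000 72.000
-9.500 -29.000 69.000
1.000 30.000 123.000
1.000 30.000 123.000
1.000 30.000 123.000


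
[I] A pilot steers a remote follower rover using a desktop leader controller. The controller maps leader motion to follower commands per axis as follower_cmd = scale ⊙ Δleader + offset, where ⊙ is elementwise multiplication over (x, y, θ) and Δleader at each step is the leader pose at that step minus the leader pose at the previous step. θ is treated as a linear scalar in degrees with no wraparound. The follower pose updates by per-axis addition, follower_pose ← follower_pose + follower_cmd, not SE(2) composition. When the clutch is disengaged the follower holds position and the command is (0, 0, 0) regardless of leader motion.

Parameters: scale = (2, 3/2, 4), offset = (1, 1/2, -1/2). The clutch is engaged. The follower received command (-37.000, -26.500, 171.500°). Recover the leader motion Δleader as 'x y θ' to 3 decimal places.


axis x: (-37.000 − 1) / (2) = -19.000
axis y: (-26.500 − 1/2) / (3/2) = -18.000
axis θ: (171.500 − -1/2) / (4) = 43.000

-19.000 -18.000 43.000


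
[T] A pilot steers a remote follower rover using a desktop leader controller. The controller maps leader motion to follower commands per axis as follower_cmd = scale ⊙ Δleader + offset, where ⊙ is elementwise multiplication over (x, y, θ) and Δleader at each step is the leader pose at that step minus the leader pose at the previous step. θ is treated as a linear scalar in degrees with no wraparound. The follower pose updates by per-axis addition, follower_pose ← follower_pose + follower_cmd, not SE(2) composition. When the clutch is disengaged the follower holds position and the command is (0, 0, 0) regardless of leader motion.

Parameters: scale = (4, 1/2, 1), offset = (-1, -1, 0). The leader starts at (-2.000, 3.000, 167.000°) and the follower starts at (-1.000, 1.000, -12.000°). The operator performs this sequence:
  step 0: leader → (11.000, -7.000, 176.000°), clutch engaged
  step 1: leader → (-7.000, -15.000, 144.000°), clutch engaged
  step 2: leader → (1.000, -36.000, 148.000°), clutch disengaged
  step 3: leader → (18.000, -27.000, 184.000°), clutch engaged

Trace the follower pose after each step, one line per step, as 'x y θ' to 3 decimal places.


step 0: Δleader=(13.000, -10.000, 9.000°), engaged; cmd=(51.000, -6.000, 9.000°) → follower=(50.000, -5.000, -3.000°)
step 1: Δleader=(-18.000, -8.000, -32.000°), engaged; cmd=(-73.000, -5.000, -32.000°) → follower=(-23.000, -10.000, -35.000°)
step 2: Δleader=(8.000, -21.000, 4.000°), disengaged; cmd=(0,0,0) → follower holds at (-23.000, -10.000, -35.000°)
step 3: Δleader=(17.000, 9.000, 36.000°), engaged; cmd=(67.000, 3.500, 36.000°) → follower=(44.000, -6.500, 1.000°)

50.000 -5.000 -3.000
-23.000 -10.000 -35.000
-23.000 -10.000 -35.000
44.000 -6.500 1.000


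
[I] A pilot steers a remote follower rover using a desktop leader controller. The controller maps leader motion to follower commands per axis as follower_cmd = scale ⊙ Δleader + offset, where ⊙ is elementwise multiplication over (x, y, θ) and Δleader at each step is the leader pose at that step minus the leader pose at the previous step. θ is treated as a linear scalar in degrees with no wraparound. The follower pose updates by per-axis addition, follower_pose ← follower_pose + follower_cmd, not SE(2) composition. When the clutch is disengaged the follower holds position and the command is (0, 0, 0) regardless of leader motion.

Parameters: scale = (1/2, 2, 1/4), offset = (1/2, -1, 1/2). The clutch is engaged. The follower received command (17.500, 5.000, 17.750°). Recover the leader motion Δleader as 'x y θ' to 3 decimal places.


axis x: (17.500 − 1/2) / (1/2) = 34.000
axis y: (5.000 − -1) / (2) = 3.000
axis θ: (17.750 − 1/2) / (1/4) = 69.000

34.000 3.000 69.000


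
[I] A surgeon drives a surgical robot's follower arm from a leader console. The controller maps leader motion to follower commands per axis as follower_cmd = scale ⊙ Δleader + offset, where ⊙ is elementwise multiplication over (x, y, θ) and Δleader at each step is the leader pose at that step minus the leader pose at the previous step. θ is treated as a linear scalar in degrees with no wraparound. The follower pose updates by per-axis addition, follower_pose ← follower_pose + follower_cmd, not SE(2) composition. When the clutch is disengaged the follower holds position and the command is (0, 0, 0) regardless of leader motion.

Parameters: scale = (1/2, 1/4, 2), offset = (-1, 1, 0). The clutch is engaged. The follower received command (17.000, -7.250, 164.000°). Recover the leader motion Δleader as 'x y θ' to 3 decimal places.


36.000 -33.000 82.000

axis x: (17.000 − -1) / (1/2) = 36.000
axis y: (-7.250 − 1) / (1/4) = -33.000
axis θ: (164.000 − 0) / (2) = 82.000


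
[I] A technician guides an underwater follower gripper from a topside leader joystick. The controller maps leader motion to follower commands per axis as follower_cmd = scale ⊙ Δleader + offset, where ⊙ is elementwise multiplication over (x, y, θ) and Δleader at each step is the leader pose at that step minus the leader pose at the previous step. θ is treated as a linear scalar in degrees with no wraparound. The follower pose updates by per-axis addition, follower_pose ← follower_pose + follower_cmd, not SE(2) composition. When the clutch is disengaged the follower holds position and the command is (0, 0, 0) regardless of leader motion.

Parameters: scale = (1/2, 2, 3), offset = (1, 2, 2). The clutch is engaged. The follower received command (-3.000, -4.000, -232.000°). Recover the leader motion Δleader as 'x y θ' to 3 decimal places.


-8.000 -3.000 -78.000

axis x: (-3.000 − 1) / (1/2) = -8.000
axis y: (-4.000 − 2) / (2) = -3.000
axis θ: (-232.000 − 2) / (3) = -78.000


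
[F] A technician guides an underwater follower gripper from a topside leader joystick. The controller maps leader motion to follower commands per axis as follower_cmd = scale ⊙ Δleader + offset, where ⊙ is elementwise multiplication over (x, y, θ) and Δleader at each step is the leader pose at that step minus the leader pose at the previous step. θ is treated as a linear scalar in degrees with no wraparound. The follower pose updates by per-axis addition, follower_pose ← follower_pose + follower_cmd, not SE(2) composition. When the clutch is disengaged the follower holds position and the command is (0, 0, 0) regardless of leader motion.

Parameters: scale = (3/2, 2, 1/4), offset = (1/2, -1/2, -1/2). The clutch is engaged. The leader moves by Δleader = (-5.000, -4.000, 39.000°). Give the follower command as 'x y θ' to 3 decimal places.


-7.000 -8.500 9.250

axis x: 3/2·-5.000 + 1/2 = -7.000
axis y: 2·-4.000 + -1/2 = -8.500
axis θ: 1/4·39.000 + -1/2 = 9.250


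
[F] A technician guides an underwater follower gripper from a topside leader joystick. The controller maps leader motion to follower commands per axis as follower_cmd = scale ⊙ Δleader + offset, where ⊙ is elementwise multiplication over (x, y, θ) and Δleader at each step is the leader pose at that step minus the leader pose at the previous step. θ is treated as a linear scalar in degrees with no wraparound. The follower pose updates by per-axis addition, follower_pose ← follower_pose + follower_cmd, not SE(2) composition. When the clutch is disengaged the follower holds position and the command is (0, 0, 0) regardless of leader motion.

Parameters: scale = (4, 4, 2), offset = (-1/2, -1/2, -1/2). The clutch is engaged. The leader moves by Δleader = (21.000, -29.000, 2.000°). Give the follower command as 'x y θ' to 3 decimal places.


83.500 -116.500 3.500

axis x: 4·21.000 + -1/2 = 83.500
axis y: 4·-29.000 + -1/2 = -116.500
axis θ: 2·2.000 + -1/2 = 3.500


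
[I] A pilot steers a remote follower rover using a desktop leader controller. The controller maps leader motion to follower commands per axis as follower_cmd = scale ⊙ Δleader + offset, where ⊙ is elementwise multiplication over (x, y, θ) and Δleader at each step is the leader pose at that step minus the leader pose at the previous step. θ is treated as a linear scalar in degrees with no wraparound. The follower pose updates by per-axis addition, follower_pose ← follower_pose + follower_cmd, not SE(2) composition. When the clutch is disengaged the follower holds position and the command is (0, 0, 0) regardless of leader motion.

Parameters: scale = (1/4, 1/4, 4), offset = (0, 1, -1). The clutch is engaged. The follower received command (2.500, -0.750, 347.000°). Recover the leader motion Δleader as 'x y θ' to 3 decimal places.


10.000 -7.000 87.000

axis x: (2.500 − 0) / (1/4) = 10.000
axis y: (-0.750 − 1) / (1/4) = -7.000
axis θ: (347.000 − -1) / (4) = 87.000


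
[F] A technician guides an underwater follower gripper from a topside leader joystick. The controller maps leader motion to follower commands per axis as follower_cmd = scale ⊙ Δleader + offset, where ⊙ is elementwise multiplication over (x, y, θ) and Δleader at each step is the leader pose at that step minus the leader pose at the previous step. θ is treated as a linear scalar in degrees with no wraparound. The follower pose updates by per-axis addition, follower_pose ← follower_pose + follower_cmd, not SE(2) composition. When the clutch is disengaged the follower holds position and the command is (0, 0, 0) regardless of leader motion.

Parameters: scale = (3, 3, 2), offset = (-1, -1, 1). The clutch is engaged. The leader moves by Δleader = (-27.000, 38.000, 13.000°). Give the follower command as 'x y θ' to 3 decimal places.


axis x: 3·-27.000 + -1 = -82.000
axis y: 3·38.000 + -1 = 113.000
axis θ: 2·13.000 + 1 = 27.000

-82.000 113.000 27.000


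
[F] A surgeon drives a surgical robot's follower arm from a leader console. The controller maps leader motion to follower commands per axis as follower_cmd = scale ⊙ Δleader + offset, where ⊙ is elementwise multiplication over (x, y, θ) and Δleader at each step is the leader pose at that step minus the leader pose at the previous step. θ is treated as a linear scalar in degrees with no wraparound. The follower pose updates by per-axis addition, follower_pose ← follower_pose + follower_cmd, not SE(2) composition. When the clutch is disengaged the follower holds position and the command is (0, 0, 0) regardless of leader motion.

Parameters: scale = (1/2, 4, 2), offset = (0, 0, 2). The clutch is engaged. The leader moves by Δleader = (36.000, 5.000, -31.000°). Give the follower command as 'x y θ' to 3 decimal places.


axis x: 1/2·36.000 + 0 = 18.000
axis y: 4·5.000 + 0 = 20.000
axis θ: 2·-31.000 + 2 = -60.000

18.000 20.000 -60.000


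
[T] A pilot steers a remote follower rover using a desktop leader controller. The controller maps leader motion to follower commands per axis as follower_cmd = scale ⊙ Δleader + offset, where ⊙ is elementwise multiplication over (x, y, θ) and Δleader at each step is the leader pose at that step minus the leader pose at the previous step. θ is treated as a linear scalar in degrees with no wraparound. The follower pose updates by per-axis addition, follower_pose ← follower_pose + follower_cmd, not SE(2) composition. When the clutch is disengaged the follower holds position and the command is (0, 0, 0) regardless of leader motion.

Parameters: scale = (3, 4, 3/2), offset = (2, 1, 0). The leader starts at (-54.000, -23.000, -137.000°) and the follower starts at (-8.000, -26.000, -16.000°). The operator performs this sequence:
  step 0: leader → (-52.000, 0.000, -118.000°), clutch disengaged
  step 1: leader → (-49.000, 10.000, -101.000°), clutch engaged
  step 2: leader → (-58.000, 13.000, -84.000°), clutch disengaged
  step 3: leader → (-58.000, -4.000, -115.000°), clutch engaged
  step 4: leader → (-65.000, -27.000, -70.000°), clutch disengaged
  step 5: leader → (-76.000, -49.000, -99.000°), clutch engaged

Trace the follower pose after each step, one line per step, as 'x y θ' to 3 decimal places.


step 0: Δleader=(2.000, 23.000, 19.000°), disengaged; cmd=(0,0,0) → follower holds at (-8.000, -26.000, -16.000°)
step 1: Δleader=(3.000, 10.000, 17.000°), engaged; cmd=(11.000, 41.000, 25.500°) → follower=(3.000, 15.000, 9.500°)
step 2: Δleader=(-9.000, 3.000, 17.000°), disengaged; cmd=(0,0,0) → follower holds at (3.000, 15.000, 9.500°)
step 3: Δleader=(0.000, -17.000, -31.000°), engaged; cmd=(2.000, -67.000, -46.500°) → follower=(5.000, -52.000, -37.000°)
step 4: Δleader=(-7.000, -23.000, 45.000°), disengaged; cmd=(0,0,0) → follower holds at (5.000, -52.000, -37.000°)
step 5: Δleader=(-11.000, -22.000, -29.000°), engaged; cmd=(-31.000, -87.000, -43.500°) → follower=(-26.000, -139.000, -80.500°)

-8.000 -26.000 -16.000
3.000 15.000 9.500
3.000 15.000 9.500
5.000 -52.000 -37.000
5.000 -52.000 -37.000
-26.000 -139.000 -80.500


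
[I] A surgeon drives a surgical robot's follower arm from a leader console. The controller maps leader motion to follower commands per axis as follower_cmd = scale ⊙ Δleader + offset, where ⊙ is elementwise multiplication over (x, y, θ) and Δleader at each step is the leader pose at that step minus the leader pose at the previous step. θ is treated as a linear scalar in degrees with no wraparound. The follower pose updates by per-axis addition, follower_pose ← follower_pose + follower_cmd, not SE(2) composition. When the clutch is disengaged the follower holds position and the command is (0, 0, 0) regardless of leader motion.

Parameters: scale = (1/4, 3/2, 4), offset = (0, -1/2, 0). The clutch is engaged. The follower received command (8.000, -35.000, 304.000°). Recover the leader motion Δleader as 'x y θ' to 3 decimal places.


axis x: (8.000 − 0) / (1/4) = 32.000
axis y: (-35.000 − -1/2) / (3/2) = -23.000
axis θ: (304.000 − 0) / (4) = 76.000

32.000 -23.000 76.000


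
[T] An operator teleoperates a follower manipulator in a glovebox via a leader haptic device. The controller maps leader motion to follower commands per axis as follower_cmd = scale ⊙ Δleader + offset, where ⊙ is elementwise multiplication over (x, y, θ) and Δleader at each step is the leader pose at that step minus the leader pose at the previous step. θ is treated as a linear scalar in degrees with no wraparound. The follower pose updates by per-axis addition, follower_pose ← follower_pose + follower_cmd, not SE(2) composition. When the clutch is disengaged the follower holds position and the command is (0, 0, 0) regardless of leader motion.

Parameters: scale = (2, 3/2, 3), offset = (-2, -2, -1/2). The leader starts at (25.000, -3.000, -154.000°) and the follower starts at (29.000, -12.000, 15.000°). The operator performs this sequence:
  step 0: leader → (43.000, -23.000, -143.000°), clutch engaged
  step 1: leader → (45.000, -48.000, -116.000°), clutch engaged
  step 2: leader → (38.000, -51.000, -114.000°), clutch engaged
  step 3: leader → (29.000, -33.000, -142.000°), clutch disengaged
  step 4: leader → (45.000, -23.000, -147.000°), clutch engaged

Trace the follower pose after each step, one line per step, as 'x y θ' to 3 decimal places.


63.000 -44.000 47.500
65.000 -83.500 128.000
49.000 -90.000 133.500
49.000 -90.000 133.500
79.000 -77.000 118.000

step 0: Δleader=(18.000, -20.000, 11.000°), engaged; cmd=(34.000, -32.000, 32.500°) → follower=(63.000, -44.000, 47.500°)
step 1: Δleader=(2.000, -25.000, 27.000°), engaged; cmd=(2.000, -39.500, 80.500°) → follower=(65.000, -83.500, 128.000°)
step 2: Δleader=(-7.000, -3.000, 2.000°), engaged; cmd=(-16.000, -6.500, 5.500°) → follower=(49.000, -90.000, 133.500°)
step 3: Δleader=(-9.000, 18.000, -28.000°), disengaged; cmd=(0,0,0) → follower holds at (49.000, -90.000, 133.500°)
step 4: Δleader=(16.000, 10.000, -5.000°), engaged; cmd=(30.000, 13.000, -15.500°) → follower=(79.000, -77.000, 118.000°)


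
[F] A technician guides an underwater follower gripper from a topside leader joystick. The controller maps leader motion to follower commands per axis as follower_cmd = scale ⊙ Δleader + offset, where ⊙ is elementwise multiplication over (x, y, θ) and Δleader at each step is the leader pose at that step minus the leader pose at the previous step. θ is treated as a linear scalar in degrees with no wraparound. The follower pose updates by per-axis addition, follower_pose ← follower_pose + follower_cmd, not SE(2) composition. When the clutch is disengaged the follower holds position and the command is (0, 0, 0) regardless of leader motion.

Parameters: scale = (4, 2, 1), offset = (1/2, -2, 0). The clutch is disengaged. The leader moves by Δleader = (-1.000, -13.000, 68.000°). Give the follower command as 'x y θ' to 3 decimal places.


clutch disengaged → follower holds; cmd = (0, 0, 0)

0.000 0.000 0.000


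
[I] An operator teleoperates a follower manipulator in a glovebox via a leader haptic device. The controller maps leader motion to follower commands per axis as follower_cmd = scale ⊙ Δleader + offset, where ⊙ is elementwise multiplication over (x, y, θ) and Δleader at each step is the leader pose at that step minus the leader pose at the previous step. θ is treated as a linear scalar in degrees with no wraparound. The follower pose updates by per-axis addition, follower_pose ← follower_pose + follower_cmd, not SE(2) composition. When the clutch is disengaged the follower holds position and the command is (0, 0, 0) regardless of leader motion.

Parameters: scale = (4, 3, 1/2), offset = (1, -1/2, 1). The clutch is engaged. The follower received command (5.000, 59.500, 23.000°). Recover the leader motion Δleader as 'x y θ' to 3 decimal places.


axis x: (5.000 − 1) / (4) = 1.000
axis y: (59.500 − -1/2) / (3) = 20.000
axis θ: (23.000 − 1) / (1/2) = 44.000

1.000 20.000 44.000


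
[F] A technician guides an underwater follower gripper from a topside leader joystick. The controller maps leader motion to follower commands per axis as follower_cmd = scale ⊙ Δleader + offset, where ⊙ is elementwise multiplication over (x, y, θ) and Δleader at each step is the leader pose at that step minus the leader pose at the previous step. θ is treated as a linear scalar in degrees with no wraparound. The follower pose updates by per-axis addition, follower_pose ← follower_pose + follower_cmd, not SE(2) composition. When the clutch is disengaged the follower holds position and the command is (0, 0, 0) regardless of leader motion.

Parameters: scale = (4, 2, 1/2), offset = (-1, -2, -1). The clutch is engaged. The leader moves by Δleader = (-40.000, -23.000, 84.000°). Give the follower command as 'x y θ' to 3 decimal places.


axis x: 4·-40.000 + -1 = -161.000
axis y: 2·-23.000 + -2 = -48.000
axis θ: 1/2·84.000 + -1 = 41.000

-161.000 -48.000 41.000


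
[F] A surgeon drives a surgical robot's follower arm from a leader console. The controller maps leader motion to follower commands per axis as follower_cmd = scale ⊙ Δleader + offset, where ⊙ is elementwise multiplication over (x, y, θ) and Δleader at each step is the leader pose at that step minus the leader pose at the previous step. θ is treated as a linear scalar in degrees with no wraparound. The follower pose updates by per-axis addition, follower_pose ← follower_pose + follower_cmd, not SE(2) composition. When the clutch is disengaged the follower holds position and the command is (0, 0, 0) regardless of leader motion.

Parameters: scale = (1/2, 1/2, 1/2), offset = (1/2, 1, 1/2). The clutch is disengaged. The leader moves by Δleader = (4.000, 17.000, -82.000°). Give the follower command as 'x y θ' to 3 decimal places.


clutch disengaged → follower holds; cmd = (0, 0, 0)

0.000 0.000 0.000


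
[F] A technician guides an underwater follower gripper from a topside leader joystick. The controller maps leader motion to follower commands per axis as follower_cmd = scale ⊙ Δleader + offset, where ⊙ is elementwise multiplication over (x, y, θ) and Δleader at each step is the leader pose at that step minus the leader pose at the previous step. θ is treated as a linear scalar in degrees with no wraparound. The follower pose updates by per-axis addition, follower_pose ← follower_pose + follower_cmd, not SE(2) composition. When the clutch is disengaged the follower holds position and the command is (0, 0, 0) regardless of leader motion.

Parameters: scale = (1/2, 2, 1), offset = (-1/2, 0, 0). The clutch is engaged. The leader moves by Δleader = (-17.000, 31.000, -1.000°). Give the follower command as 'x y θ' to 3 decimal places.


-9.000 62.000 -1.000

axis x: 1/2·-17.000 + -1/2 = -9.000
axis y: 2·31.000 + 0 = 62.000
axis θ: 1·-1.000 + 0 = -1.000


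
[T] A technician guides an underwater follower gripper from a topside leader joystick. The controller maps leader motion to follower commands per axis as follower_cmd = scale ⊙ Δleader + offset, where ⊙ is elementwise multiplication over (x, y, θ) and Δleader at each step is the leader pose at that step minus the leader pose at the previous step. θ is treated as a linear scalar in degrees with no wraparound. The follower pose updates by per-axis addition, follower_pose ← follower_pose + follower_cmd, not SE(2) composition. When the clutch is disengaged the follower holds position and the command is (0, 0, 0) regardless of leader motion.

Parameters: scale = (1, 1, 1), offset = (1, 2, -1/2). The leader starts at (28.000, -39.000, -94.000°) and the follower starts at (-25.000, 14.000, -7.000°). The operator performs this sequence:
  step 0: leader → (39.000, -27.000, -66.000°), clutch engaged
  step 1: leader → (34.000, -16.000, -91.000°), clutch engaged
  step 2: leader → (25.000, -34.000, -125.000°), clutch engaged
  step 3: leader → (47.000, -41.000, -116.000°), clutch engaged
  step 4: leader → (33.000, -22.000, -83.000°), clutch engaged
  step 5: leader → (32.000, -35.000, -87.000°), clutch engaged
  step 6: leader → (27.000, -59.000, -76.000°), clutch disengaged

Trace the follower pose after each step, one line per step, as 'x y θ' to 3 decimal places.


-13.000 28.000 20.500
-17.000 41.000 -5.000
-25.000 25.000 -39.500
-2.000 20.000 -31.000
-15.000 41.000 1.500
-15.000 30.000 -3.000
-15.000 30.000 -3.000

step 0: Δleader=(11.000, 12.000, 28.000°), engaged; cmd=(12.000, 14.000, 27.500°) → follower=(-13.000, 28.000, 20.500°)
step 1: Δleader=(-5.000, 11.000, -25.000°), engaged; cmd=(-4.000, 13.000, -25.500°) → follower=(-17.000, 41.000, -5.000°)
step 2: Δleader=(-9.000, -18.000, -34.000°), engaged; cmd=(-8.000, -16.000, -34.500°) → follower=(-25.000, 25.000, -39.500°)
step 3: Δleader=(22.000, -7.000, 9.000°), engaged; cmd=(23.000, -5.000, 8.500°) → follower=(-2.000, 20.000, -31.000°)
step 4: Δleader=(-14.000, 19.000, 33.000°), engaged; cmd=(-13.000, 21.000, 32.500°) → follower=(-15.000, 41.000, 1.500°)
step 5: Δleader=(-1.000, -13.000, -4.000°), engaged; cmd=(0.000, -11.000, -4.500°) → follower=(-15.000, 30.000, -3.000°)
step 6: Δleader=(-5.000, -24.000, 11.000°), disengaged; cmd=(0,0,0) → follower holds at (-15.000, 30.000, -3.000°)


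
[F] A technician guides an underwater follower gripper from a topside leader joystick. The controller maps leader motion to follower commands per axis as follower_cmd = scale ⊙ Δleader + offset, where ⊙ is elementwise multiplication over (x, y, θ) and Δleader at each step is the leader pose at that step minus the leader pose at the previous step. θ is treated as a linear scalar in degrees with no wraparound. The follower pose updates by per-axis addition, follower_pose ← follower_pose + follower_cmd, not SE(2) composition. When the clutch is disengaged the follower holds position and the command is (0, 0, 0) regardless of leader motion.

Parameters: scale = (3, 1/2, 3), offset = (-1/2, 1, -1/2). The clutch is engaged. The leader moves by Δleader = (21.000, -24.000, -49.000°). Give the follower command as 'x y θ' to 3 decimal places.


62.500 -11.000 -147.500

axis x: 3·21.000 + -1/2 = 62.500
axis y: 1/2·-24.000 + 1 = -11.000
axis θ: 3·-49.000 + -1/2 = -147.500


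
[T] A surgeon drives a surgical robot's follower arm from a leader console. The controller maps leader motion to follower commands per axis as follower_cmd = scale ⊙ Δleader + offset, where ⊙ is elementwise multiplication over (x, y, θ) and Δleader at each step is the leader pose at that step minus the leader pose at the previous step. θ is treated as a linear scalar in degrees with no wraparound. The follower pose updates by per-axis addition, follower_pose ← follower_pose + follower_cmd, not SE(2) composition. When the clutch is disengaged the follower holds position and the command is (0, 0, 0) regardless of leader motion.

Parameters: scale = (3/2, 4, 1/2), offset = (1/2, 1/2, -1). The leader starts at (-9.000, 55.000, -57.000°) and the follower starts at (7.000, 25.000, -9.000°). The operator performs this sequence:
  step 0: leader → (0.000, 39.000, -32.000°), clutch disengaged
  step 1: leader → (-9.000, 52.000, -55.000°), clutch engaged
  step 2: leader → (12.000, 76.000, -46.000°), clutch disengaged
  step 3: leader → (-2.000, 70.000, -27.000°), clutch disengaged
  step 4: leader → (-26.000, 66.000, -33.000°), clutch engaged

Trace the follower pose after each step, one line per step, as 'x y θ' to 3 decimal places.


step 0: Δleader=(9.000, -16.000, 25.000°), disengaged; cmd=(0,0,0) → follower holds at (7.000, 25.000, -9.000°)
step 1: Δleader=(-9.000, 13.000, -23.000°), engaged; cmd=(-13.000, 52.500, -12.500°) → follower=(-6.000, 77.500, -21.500°)
step 2: Δleader=(21.000, 24.000, 9.000°), disengaged; cmd=(0,0,0) → follower holds at (-6.000, 77.500, -21.500°)
step 3: Δleader=(-14.000, -6.000, 19.000°), disengaged; cmd=(0,0,0) → follower holds at (-6.000, 77.500, -21.500°)
step 4: Δleader=(-24.000, -4.000, -6.000°), engaged; cmd=(-35.500, -15.500, -4.000°) → follower=(-41.500, 62.000, -25.500°)

7.000 25.000 -9.000
-6.000 77.500 -21.500
-6.000 77.500 -21.500
-6.000 77.500 -21.500
-41.500 62.000 -25.500


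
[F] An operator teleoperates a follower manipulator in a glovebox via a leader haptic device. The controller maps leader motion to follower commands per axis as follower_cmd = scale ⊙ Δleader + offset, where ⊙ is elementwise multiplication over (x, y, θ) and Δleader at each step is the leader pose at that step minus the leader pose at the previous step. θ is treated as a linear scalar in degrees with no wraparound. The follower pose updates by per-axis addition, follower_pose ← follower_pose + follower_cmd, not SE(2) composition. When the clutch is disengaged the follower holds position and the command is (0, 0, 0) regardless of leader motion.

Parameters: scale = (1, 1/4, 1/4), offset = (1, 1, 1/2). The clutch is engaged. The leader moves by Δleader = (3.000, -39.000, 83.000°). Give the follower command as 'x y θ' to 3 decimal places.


axis x: 1·3.000 + 1 = 4.000
axis y: 1/4·-39.000 + 1 = -8.750
axis θ: 1/4·83.000 + 1/2 = 21.250

4.000 -8.750 21.250
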